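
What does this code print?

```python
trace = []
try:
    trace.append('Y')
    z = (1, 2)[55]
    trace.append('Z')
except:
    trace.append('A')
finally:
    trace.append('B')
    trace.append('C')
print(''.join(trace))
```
YABC

Code before exception runs, then except, then all of finally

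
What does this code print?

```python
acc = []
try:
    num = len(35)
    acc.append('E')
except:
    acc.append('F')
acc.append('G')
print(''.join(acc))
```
FG

Exception raised in try, caught by bare except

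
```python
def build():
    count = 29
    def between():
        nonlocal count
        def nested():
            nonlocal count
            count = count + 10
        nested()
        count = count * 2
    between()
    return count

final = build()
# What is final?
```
78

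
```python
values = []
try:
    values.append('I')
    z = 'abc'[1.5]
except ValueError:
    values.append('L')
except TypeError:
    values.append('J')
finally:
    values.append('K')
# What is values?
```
['I', 'J', 'K']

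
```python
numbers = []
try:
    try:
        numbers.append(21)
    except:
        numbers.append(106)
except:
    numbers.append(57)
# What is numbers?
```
[21]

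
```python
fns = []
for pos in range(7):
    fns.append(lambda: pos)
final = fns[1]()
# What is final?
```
6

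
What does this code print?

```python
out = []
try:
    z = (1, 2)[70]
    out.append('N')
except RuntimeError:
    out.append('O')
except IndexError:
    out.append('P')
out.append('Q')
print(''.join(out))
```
PQ

IndexError is caught by its specific handler, not RuntimeError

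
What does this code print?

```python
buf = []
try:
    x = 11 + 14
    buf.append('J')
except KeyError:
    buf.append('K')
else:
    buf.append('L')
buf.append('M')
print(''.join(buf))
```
JLM

else block runs when no exception occurs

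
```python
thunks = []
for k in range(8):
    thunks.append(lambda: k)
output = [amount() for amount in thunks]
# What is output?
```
[7, 7, 7, 7, 7, 7, 7, 7]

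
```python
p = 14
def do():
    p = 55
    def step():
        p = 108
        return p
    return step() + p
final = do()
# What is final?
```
163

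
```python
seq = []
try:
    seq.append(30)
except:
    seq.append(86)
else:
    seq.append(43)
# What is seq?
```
[30, 43]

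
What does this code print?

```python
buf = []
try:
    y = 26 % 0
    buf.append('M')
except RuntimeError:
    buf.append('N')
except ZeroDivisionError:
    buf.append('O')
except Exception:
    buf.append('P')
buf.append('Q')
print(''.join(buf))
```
OQ

ZeroDivisionError matches before generic Exception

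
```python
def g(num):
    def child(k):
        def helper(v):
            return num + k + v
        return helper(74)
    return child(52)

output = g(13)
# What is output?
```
139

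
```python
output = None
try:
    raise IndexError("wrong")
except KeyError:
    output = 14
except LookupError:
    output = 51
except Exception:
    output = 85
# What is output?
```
51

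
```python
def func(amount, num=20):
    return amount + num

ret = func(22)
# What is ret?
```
42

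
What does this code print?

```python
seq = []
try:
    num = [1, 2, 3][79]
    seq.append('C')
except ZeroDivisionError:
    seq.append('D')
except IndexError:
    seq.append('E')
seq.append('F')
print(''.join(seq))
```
EF

IndexError is caught by its specific handler, not ZeroDivisionError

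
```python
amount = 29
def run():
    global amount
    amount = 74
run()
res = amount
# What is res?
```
74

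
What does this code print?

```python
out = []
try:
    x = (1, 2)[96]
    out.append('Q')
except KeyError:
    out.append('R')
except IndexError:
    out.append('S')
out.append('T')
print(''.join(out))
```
ST

IndexError is caught by its specific handler, not KeyError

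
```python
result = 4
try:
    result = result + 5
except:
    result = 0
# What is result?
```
9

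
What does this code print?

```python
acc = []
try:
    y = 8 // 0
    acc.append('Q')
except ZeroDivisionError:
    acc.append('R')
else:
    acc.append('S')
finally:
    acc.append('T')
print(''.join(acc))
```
RT

Exception: except runs, else skipped, finally runs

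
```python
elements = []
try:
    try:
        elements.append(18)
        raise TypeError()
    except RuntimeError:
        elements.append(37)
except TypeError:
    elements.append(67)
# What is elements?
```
[18, 67]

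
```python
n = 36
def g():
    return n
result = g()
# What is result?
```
36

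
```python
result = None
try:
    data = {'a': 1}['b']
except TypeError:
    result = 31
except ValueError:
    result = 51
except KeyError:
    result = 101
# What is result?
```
101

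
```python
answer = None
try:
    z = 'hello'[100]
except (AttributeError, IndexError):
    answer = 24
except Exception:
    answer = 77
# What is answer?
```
24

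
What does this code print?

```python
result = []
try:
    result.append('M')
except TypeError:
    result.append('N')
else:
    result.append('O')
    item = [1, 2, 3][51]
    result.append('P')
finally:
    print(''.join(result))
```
MO

Try succeeds, else appends 'O', IndexError in else is uncaught, finally prints before exception propagates ('P' never appended)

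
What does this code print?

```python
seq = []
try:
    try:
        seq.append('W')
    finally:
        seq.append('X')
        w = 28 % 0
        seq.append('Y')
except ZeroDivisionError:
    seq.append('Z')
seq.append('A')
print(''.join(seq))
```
WXZA

Exception in inner finally caught by outer except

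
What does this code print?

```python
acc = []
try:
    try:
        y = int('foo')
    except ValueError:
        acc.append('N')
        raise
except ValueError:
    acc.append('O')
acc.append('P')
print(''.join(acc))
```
NOP

raise without argument re-raises current exception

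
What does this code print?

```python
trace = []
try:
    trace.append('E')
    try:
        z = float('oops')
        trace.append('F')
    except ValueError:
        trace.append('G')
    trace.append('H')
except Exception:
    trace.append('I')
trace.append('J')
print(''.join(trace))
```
EGHJ

Inner exception caught by inner handler, outer continues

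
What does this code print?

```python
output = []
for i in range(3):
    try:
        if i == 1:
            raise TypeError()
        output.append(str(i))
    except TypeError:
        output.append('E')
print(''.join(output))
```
0E2

Exception on i=1 caught, loop continues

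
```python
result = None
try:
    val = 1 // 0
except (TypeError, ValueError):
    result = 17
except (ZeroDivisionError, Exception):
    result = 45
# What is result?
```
45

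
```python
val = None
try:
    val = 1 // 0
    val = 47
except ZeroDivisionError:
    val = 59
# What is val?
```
59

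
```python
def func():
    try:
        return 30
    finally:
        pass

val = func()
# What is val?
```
30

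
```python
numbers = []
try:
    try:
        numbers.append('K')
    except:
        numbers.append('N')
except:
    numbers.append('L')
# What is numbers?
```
['K']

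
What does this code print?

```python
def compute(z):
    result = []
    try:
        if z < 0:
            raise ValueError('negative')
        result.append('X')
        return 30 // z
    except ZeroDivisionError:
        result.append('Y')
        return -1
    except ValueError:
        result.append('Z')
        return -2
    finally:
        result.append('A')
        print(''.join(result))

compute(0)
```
XYA

z=0 causes ZeroDivisionError, caught, finally prints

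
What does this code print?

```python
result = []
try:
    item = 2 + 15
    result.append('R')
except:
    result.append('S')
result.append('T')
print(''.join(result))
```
RT

No exception, try block completes normally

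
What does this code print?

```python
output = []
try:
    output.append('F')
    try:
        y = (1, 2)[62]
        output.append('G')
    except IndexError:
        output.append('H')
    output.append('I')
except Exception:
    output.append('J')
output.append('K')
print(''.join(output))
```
FHIK

Inner exception caught by inner handler, outer continues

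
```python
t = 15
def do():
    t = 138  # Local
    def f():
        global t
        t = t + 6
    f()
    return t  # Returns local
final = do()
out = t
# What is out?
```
21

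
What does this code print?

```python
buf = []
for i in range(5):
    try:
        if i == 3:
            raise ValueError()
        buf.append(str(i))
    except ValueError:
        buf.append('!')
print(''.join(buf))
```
012!4

Exception on i=3 caught, loop continues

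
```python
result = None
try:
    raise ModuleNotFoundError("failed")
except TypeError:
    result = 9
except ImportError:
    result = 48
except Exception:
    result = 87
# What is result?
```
48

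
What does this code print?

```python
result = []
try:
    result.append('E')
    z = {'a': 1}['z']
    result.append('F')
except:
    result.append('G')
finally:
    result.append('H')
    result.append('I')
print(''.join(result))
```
EGHI

Code before exception runs, then except, then all of finally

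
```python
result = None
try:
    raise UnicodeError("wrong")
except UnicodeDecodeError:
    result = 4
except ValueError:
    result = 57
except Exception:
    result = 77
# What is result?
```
57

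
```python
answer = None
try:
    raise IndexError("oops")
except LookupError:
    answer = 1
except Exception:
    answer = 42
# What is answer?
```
1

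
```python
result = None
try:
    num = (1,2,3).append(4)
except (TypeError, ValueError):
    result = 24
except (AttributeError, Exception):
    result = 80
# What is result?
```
80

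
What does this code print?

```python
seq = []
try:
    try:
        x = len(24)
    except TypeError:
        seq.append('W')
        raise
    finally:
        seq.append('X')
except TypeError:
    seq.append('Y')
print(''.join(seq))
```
WXY

finally runs before re-raised exception propagates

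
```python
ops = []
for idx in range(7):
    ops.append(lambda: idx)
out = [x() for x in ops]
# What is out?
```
[6, 6, 6, 6, 6, 6, 6]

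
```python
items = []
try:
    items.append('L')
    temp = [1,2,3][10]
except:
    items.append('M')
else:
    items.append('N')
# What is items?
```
['L', 'M']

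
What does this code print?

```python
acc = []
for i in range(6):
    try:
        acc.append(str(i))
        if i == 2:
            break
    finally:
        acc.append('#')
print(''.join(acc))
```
0#1#2#

finally runs even when breaking out of loop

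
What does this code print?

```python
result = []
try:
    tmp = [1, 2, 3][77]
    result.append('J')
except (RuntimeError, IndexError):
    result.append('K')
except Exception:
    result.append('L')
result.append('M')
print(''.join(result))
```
KM

IndexError matches tuple containing it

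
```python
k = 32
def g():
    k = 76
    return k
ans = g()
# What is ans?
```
76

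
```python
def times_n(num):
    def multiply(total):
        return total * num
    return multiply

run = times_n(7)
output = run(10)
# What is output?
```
70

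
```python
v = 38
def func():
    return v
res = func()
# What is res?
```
38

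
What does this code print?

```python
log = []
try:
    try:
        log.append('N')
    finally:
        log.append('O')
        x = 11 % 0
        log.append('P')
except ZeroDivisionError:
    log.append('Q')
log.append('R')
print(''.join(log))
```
NOQR

Exception in inner finally caught by outer except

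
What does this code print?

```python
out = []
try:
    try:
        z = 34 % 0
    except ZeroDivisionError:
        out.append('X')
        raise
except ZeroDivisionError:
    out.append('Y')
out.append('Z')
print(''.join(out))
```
XYZ

raise without argument re-raises current exception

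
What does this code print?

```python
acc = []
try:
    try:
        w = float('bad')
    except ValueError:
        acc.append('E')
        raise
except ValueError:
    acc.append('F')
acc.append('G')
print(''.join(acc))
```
EFG

raise without argument re-raises current exception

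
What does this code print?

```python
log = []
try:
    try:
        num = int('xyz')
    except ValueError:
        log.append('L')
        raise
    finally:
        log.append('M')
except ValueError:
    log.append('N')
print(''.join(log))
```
LMN

finally runs before re-raised exception propagates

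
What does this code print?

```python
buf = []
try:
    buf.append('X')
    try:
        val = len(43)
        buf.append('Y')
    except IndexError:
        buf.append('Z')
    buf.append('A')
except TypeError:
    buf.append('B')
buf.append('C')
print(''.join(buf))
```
XBC

Inner handler doesn't match, propagates to outer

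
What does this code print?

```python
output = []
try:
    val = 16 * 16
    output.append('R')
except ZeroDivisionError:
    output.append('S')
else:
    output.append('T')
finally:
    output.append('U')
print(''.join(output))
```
RTU

else runs before finally when no exception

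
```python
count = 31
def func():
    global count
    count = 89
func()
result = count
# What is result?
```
89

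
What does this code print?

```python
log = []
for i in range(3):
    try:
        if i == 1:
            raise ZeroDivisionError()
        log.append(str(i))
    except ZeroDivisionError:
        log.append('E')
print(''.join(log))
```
0E2

Exception on i=1 caught, loop continues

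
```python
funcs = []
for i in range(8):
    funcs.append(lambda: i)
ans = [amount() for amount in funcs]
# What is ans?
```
[7, 7, 7, 7, 7, 7, 7, 7]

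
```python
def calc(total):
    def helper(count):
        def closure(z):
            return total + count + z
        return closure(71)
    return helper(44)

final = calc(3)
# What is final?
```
118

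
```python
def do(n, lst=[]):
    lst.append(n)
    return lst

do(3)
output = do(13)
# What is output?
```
[3, 13]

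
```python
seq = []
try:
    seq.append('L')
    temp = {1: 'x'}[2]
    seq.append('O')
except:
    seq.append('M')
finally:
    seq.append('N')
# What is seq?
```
['L', 'M', 'N']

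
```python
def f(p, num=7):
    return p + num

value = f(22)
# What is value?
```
29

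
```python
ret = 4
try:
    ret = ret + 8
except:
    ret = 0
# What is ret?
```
12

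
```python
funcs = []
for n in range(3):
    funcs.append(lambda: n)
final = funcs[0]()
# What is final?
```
2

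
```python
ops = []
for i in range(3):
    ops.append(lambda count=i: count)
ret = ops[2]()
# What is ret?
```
2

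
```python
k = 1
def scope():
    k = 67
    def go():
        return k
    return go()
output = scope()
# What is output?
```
67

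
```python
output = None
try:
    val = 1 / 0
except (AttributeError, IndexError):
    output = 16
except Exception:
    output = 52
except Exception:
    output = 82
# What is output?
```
52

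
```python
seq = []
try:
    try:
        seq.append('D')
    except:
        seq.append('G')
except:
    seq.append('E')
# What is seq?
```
['D']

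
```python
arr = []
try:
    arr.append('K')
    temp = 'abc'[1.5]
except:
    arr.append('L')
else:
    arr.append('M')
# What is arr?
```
['K', 'L']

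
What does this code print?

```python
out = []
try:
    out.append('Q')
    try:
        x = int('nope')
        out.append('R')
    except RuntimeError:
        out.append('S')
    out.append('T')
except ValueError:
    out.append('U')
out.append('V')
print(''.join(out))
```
QUV

Inner handler doesn't match, propagates to outer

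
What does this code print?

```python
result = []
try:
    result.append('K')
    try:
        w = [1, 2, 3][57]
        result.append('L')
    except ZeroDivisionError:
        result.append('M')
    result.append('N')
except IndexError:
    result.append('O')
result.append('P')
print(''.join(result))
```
KOP

Inner handler doesn't match, propagates to outer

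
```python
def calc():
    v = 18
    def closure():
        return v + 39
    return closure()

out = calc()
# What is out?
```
57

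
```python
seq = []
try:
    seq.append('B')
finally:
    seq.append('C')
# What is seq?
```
['B', 'C']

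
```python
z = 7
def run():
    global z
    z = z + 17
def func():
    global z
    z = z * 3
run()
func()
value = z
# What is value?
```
72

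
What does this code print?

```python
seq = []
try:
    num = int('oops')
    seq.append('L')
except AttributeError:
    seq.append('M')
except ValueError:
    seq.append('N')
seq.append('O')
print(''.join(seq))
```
NO

ValueError is caught by its specific handler, not AttributeError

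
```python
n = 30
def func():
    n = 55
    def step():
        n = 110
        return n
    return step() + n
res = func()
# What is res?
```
165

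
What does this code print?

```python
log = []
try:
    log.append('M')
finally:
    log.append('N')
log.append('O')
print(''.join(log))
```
MNO

try/finally without except, no exception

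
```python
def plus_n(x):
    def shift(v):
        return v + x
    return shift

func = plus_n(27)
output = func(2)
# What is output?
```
29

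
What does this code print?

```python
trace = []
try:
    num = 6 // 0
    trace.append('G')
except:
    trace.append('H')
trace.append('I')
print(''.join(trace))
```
HI

Exception raised in try, caught by bare except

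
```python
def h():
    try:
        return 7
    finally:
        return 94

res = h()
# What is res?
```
94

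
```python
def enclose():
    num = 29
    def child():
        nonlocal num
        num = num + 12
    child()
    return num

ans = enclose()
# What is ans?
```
41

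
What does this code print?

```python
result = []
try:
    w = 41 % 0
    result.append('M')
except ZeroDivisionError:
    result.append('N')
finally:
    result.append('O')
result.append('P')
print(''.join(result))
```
NOP

finally always runs, even after exception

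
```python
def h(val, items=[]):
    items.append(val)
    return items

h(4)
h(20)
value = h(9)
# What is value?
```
[4, 20, 9]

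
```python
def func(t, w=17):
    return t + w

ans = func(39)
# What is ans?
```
56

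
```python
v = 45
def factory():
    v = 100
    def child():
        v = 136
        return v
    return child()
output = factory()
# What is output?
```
136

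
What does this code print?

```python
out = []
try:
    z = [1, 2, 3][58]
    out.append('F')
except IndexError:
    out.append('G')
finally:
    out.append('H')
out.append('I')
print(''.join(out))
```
GHI

finally always runs, even after exception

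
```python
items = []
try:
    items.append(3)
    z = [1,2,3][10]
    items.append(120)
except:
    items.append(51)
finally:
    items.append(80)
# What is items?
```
[3, 51, 80]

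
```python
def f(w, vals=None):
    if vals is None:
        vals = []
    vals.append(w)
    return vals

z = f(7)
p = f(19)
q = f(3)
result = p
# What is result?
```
[19]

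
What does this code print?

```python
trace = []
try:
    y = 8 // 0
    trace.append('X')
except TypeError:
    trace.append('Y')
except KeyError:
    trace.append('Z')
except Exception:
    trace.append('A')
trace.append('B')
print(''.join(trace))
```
AB

ZeroDivisionError not specifically caught, falls to Exception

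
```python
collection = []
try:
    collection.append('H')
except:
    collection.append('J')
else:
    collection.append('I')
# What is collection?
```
['H', 'I']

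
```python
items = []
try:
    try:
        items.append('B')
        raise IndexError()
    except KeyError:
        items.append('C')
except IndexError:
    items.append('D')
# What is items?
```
['B', 'D']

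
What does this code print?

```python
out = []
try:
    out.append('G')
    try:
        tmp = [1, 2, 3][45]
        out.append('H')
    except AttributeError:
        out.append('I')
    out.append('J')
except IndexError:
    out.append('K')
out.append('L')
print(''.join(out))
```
GKL

Inner handler doesn't match, propagates to outer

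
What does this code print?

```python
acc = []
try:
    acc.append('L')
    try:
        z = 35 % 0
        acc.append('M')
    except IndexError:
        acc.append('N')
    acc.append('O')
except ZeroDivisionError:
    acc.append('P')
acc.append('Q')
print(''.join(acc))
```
LPQ

Inner handler doesn't match, propagates to outer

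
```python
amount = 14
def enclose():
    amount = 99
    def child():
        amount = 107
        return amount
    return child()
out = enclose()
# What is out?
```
107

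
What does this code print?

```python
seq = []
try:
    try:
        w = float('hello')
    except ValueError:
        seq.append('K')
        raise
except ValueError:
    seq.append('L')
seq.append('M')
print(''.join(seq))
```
KLM

raise without argument re-raises current exception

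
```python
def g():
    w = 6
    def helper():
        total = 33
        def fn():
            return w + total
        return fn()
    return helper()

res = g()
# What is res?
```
39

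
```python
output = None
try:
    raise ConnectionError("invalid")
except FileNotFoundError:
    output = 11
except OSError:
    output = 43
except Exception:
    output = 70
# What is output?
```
43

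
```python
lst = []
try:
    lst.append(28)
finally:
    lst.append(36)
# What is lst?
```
[28, 36]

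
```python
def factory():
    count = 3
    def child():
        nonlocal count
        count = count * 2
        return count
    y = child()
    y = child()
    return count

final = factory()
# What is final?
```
12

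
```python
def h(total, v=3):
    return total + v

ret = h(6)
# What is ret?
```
9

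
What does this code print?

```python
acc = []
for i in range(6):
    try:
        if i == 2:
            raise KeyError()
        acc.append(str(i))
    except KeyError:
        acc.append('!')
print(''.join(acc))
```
01!345

Exception on i=2 caught, loop continues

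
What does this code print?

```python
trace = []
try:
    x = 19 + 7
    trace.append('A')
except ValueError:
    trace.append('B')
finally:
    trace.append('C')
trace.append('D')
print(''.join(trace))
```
ACD

finally runs after normal execution too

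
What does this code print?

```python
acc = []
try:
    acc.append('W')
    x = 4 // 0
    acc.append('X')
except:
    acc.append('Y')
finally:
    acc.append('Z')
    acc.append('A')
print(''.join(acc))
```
WYZA

Code before exception runs, then except, then all of finally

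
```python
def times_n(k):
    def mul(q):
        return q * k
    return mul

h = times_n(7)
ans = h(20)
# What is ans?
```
140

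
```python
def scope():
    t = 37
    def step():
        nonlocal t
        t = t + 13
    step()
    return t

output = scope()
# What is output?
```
50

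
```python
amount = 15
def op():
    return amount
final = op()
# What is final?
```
15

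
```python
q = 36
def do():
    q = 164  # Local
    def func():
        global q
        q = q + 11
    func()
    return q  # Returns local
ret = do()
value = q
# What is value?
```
47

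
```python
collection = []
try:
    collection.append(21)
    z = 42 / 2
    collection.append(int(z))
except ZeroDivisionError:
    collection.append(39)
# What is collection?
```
[21, 21]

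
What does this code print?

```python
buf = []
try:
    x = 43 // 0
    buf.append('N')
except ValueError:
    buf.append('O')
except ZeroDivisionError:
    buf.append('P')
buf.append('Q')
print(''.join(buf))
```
PQ

ZeroDivisionError is caught by its specific handler, not ValueError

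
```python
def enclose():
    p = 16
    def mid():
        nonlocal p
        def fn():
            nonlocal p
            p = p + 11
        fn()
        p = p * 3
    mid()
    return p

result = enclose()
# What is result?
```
81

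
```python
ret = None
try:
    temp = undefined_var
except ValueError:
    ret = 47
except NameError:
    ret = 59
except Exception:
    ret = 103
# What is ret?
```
59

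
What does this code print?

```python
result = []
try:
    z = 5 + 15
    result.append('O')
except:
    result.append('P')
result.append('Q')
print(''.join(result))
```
OQ

No exception, try block completes normally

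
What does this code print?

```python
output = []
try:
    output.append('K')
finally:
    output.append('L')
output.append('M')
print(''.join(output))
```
KLM

try/finally without except, no exception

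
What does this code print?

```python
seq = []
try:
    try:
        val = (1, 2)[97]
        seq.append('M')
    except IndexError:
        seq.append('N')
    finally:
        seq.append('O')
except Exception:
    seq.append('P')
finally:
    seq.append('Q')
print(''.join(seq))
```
NOQ

Both finally blocks run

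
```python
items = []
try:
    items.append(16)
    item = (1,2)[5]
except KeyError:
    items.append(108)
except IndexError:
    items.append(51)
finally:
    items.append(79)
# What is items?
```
[16, 51, 79]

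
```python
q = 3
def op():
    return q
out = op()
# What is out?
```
3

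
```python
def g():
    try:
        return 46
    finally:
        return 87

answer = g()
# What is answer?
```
87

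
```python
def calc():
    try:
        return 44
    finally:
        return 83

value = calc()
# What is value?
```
83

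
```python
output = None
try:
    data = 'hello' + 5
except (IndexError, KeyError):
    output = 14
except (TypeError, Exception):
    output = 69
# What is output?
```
69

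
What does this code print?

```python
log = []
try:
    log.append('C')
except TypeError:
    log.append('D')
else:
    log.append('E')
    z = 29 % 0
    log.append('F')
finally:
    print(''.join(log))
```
CE

Try succeeds, else appends 'E', ZeroDivisionError in else is uncaught, finally prints before exception propagates ('F' never appended)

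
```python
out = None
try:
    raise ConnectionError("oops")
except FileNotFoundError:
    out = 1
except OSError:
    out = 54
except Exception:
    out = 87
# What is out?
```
54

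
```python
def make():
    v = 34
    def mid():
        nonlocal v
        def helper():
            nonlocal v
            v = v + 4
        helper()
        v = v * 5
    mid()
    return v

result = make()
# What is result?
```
190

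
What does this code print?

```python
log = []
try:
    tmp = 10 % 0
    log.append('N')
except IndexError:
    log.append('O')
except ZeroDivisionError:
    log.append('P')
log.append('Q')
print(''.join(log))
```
PQ

ZeroDivisionError is caught by its specific handler, not IndexError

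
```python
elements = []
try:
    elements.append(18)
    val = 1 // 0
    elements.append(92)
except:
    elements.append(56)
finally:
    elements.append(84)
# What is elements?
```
[18, 56, 84]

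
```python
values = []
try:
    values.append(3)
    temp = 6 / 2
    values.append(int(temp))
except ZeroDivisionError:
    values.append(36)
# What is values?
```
[3, 3]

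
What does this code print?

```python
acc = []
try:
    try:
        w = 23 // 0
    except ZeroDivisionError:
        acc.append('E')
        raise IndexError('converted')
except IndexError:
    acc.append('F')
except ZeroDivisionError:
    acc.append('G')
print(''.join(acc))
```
EF

New IndexError raised, caught by outer IndexError handler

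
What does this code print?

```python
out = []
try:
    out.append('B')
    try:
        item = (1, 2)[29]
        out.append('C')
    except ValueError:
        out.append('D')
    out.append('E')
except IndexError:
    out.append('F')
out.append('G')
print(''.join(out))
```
BFG

Inner handler doesn't match, propagates to outer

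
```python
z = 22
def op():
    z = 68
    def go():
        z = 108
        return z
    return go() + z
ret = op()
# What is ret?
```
176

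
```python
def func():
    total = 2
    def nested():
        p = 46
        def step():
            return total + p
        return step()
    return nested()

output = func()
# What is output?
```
48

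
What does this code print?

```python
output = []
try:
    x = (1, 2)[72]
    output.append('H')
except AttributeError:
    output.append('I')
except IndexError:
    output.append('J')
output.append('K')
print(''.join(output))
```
JK

IndexError is caught by its specific handler, not AttributeError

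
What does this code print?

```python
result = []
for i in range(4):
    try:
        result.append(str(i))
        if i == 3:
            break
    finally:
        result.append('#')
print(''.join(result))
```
0#1#2#3#

finally runs even when breaking out of loop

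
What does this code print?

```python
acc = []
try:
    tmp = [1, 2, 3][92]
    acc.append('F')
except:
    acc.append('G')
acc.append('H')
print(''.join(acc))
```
GH

Exception raised in try, caught by bare except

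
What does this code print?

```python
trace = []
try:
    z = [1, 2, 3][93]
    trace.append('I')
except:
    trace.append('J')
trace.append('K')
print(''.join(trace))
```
JK

Exception raised in try, caught by bare except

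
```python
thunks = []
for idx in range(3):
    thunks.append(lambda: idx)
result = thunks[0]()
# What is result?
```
2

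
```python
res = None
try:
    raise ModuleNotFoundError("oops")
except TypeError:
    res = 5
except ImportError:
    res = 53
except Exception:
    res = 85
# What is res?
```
53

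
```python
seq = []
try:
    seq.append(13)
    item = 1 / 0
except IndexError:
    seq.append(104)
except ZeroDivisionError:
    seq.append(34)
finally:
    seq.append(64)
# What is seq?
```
[13, 34, 64]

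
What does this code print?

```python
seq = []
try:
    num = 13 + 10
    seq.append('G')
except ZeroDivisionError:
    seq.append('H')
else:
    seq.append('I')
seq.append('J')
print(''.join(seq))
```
GIJ

else block runs when no exception occurs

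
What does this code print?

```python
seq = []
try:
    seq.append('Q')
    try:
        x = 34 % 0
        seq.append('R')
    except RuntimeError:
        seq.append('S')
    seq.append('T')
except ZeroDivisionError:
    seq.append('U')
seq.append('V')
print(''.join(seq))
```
QUV

Inner handler doesn't match, propagates to outer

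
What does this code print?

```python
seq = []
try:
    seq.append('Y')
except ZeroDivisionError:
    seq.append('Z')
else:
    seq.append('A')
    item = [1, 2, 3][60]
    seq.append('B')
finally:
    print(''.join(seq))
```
YA

Try succeeds, else appends 'A', IndexError in else is uncaught, finally prints before exception propagates ('B' never appended)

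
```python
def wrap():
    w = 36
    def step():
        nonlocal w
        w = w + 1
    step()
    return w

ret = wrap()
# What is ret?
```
37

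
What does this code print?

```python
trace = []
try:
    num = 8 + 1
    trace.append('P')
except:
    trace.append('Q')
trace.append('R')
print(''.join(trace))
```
PR

No exception, try block completes normally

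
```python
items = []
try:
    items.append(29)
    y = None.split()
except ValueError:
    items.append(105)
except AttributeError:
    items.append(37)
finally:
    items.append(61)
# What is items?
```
[29, 37, 61]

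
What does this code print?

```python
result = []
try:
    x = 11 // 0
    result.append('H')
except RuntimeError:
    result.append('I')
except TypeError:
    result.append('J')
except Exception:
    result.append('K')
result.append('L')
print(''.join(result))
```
KL

ZeroDivisionError not specifically caught, falls to Exception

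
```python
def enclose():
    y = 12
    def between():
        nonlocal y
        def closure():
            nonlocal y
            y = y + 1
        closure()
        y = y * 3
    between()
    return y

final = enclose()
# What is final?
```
39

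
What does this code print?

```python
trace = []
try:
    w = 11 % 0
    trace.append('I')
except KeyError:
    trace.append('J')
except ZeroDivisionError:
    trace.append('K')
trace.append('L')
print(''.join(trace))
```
KL

ZeroDivisionError is caught by its specific handler, not KeyError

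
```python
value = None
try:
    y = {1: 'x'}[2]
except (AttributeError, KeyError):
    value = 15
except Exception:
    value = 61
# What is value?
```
15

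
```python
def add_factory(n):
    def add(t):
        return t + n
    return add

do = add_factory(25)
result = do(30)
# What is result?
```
55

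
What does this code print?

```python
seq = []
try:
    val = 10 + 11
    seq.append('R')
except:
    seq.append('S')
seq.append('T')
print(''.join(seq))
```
RT

No exception, try block completes normally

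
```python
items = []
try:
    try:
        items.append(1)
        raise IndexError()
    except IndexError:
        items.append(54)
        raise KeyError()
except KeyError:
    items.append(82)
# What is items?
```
[1, 54, 82]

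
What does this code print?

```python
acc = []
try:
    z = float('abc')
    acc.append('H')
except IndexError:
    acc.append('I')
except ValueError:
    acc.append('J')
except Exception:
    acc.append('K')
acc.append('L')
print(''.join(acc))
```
JL

ValueError matches before generic Exception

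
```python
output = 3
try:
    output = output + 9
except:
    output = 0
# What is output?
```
12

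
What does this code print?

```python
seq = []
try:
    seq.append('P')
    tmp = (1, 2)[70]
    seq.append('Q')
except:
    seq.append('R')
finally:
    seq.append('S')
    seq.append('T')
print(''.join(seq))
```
PRST

Code before exception runs, then except, then all of finally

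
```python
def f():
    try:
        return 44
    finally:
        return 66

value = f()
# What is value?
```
66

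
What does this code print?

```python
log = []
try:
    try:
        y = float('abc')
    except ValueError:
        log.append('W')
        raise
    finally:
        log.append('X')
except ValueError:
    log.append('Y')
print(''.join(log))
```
WXY

finally runs before re-raised exception propagates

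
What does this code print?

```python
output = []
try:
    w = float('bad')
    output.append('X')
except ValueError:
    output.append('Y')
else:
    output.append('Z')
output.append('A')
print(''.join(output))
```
YA

else block skipped when exception is caught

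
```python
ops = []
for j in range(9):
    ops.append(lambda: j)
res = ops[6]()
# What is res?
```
8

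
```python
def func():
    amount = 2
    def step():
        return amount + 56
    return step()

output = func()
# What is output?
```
58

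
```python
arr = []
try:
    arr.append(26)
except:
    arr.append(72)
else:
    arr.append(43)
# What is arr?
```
[26, 43]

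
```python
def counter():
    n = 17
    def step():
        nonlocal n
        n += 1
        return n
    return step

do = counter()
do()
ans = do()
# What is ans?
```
19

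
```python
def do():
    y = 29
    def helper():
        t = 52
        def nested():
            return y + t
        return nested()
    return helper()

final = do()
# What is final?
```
81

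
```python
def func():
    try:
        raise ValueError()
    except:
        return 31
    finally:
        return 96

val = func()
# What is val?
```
96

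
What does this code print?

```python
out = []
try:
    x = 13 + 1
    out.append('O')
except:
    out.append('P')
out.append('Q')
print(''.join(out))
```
OQ

No exception, try block completes normally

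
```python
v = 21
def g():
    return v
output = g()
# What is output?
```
21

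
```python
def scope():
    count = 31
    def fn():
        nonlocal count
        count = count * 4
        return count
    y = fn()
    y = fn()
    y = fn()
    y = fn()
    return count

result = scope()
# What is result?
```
7936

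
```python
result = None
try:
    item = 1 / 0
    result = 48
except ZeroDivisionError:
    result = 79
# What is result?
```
79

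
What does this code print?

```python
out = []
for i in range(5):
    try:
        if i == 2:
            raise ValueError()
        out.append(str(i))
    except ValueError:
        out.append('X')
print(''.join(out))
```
01X34

Exception on i=2 caught, loop continues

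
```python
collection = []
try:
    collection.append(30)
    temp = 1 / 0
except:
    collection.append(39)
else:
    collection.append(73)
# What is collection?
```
[30, 39]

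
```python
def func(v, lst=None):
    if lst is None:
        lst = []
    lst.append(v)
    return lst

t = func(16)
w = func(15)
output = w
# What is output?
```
[15]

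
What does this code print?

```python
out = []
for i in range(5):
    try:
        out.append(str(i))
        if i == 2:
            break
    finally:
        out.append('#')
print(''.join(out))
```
0#1#2#

finally runs even when breaking out of loop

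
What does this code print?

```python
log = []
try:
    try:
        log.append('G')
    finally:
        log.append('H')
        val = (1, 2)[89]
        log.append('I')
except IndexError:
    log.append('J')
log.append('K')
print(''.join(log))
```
GHJK

Exception in inner finally caught by outer except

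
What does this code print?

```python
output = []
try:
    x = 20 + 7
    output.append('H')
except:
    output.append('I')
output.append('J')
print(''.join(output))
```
HJ

No exception, try block completes normally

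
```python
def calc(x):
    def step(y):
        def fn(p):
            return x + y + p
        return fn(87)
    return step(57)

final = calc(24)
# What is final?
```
168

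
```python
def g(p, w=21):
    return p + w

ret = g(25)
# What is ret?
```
46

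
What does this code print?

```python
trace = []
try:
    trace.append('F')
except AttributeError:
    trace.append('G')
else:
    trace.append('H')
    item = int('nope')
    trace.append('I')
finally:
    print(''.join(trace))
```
FH

Try succeeds, else appends 'H', ValueError in else is uncaught, finally prints before exception propagates ('I' never appended)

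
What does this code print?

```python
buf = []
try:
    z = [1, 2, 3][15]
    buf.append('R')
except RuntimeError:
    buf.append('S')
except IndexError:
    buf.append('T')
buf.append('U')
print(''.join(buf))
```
TU

IndexError is caught by its specific handler, not RuntimeError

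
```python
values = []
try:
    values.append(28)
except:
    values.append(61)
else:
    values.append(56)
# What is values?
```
[28, 56]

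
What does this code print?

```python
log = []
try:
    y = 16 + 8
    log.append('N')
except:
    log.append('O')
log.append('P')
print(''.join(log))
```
NP

No exception, try block completes normally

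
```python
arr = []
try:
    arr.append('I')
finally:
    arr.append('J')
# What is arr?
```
['I', 'J']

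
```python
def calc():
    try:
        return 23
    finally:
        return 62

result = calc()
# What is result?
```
62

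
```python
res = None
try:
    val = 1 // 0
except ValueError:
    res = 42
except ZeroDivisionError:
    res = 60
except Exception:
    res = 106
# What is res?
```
60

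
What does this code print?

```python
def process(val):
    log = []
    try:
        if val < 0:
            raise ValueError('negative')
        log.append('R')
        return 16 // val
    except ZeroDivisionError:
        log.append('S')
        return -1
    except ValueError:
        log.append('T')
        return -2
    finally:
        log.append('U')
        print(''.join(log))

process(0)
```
RSU

val=0 causes ZeroDivisionError, caught, finally prints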